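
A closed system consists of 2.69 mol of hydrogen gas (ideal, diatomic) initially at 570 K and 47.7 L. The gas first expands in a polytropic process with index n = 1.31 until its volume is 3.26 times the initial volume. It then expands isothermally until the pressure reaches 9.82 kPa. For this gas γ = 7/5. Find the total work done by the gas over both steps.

P₁ = nRT₁/V₁ = 2.69×8.314×570/47.7 = 267 kPa.
Step 1 — Polytropic n=1.31: T₂ = T₁(V₁/V₂)^(n−1) = 570×(0.307)^0.31 = 395 K; P₂ = P₁(V₁/V₂)^n = 56.8 kPa.
W = (P₁V₁−P₂V₂)/(n−1) = (267×47.7−56.8×156)/0.31 = 12600 J.
ΔU = nCvΔT = 2.69×20.8×(395−570) = -9780 J.
Q = ΔU + W = 2840 J.
State after step 1: P = 56.8 kPa, V = 156 L, T = 395 K.
Step 2 — Isothermal: T stays 395 K; PV = const ⇒ V₂ = 900 L, P₂ = 9.82 kPa.
ΔU = 0 (ideal gas, T constant).
W = nRT ln(V₂/V₁) = 2.69×8.314×395×ln(5.79) = 15500 J.
Q = ΔU + W = 15500 J.
Net over both steps: W = 28100 J, Q = 18400 J, ΔU = -9780 J.

28100 J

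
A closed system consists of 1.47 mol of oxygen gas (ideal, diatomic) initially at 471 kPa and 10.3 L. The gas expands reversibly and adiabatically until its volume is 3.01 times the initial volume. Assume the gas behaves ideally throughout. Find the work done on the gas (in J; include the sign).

T₁ = P₁V₁/(nR) = 471×10.3/(1.47×8.314) = 397 K.
Adiabatic: TV^(γ−1) = const ⇒ T₂ = 397×(0.332)^0.400 = 255 K; PV^γ = const ⇒ P₂ = 101 kPa.
ΔU = nCvΔT = 1.47×20.8×(255−397) = -4320 J.
Q = 0 for an adiabatic process, so W = −ΔU = 4320 J.
Work done on the gas = −W_by = -4320 J.

-4320 J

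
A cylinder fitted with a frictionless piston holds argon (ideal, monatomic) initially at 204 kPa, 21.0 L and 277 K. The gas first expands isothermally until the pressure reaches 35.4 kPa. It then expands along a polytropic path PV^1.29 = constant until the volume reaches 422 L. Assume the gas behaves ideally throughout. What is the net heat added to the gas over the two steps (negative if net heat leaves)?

n = P₁V₁/(RT₁) = 204×21.0/(8.314×277) = 1.86 mol.
Step 1 — Isothermal: T stays 277 K; PV = const ⇒ V₂ = 121 L, P₂ = 35.4 kPa.
ΔU = 0 (ideal gas, T constant).
W = nRT ln(V₂/V₁) = 1.86×8.314×277×ln(5.76) = 7500 J.
Q = ΔU + W = 7500 J.
State after step 1: P = 35.4 kPa, V = 121 L, T = 277 K.
Step 2 — Polytropic n=1.29: T₂ = T₁(V₁/V₂)^(n−1) = 277×(0.287)^0.29 = 193 K; P₂ = P₁(V₁/V₂)^n = 7.07 kPa.
W = (P₁V₁−P₂V₂)/(n−1) = (35.4×121−7.07×422)/0.29 = 4490 J.
ΔU = nCvΔT = 1.86×12.5×(193−277) = -1950 J.
Q = ΔU + W = 2540 J.
Net over both steps: W = 12000 J, Q = 10000 J, ΔU = -1950 J.

10000 J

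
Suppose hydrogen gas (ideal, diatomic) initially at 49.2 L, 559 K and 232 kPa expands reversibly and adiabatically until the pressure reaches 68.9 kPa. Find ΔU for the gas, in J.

-8360 J

n = P₁V₁/(RT₁) = 232×49.2/(8.314×559) = 2.46 mol.
Adiabatic: T₂/T₁ = (P₂/P₁)^((γ−1)/γ) ⇒ T₂ = 559×(0.297)^0.286 = 395 K; V₂ = 117 L.
For an ideal gas ΔU = nCvΔT with Cv = (5/2)R = 20.8 J/(mol·K).
ΔU = 2.46×20.8×(395−559) = -8360 J.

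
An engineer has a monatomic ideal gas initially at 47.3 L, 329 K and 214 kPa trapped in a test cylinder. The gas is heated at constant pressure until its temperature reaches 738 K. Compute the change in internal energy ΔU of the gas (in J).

18900 J

n = P₁V₁/(RT₁) = 214×47.3/(8.314×329) = 3.70 mol.
Isobaric: P stays 214 kPa; V/T = const ⇒ T₂ = 738 K, V₂ = 106 L.
For an ideal gas ΔU = nCvΔT with Cv = (3/2)R = 12.5 J/(mol·K).
ΔU = 3.70×12.5×(738−329) = 18900 J.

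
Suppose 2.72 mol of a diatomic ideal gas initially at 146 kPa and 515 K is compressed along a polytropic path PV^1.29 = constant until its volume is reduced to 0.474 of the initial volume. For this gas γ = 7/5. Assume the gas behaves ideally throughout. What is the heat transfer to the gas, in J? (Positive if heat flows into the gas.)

V₁ = nRT₁/P₁ = 2.72×8.314×515/146 = 79.8 L.
Polytropic n=1.29: T₂ = T₁(V₁/V₂)^(n−1) = 515×(2.11)^0.29 = 639 K; P₂ = P₁(V₁/V₂)^n = 382 kPa.
W = (P₁V₁−P₂V₂)/(n−1) = (146×79.8−382×37.8)/0.29 = -9710 J.
ΔU = nCvΔT = 2.72×20.8×(639−515) = 7040 J.
Q = ΔU + W = -2670 J.

-2670 J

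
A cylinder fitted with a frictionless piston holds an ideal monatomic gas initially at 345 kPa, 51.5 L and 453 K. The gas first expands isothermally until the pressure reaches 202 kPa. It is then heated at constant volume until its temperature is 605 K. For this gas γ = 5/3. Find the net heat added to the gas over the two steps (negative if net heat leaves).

n = P₁V₁/(RT₁) = 345×51.5/(8.314×453) = 4.72 mol.
Step 1 — Isothermal: T stays 453 K; PV = const ⇒ V₂ = 88.0 L, P₂ = 202 kPa.
ΔU = 0 (ideal gas, T constant).
W = nRT ln(V₂/V₁) = 4.72×8.314×453×ln(1.71) = 9510 J.
Q = ΔU + W = 9510 J.
State after step 1: P = 202 kPa, V = 88.0 L, T = 453 K.
Step 2 — Isochoric: V stays 88.0 L; P/T = const ⇒ T₂ = 605 K, P₂ = 270 kPa.
W = 0 (no volume change).
ΔU = nCvΔT = 4.72×12.5×(605−453) = 8940 J.
Q = ΔU = 8940 J.
Net over both steps: W = 9510 J, Q = 18500 J, ΔU = 8940 J.

18500 J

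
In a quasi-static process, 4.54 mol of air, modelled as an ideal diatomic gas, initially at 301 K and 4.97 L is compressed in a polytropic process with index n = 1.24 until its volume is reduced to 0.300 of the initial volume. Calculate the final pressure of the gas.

P₁ = nRT₁/V₁ = 4.54×8.314×301/4.97 = 2290 kPa.
Polytropic n=1.24: T₂ = T₁(V₁/V₂)^(n−1) = 301×(3.33)^0.24 = 402 K; P₂ = P₁(V₁/V₂)^n = 10200 kPa.

10200 kPa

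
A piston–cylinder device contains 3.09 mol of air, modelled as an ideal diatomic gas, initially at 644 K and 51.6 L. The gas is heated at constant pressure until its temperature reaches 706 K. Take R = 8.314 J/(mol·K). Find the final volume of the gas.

56.6 L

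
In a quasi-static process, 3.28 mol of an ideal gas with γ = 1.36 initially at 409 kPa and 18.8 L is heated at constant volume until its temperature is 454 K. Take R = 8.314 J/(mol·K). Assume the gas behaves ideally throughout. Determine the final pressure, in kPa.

659 kPa

T₁ = P₁V₁/(nR) = 409×18.8/(3.28×8.314) = 282 K.
Isochoric: V stays 18.8 L; P/T = const ⇒ T₂ = 454 K, P₂ = 659 kPa.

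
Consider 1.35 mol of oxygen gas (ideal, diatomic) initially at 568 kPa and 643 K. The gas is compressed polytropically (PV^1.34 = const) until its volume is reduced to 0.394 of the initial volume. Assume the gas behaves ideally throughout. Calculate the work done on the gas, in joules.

V₁ = nRT₁/P₁ = 1.35×8.314×643/568 = 12.7 L.
Polytropic n=1.34: T₂ = T₁(V₁/V₂)^(n−1) = 643×(2.54)^0.34 = 883 K; P₂ = P₁(V₁/V₂)^n = 1980 kPa.
W = (P₁V₁−P₂V₂)/(n−1) = (568×12.7−1980×5.01)/0.34 = -7910 J.
Work done on the gas = −W_by = 7910 J.

7910 J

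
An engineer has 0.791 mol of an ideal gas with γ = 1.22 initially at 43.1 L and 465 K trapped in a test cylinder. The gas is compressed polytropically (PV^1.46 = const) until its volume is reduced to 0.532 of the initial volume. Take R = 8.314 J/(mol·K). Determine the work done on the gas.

2240 J

P₁ = nRT₁/V₁ = 0.791×8.314×465/43.1 = 71.0 kPa.
Polytropic n=1.46: T₂ = T₁(V₁/V₂)^(n−1) = 465×(1.88)^0.46 = 622 K; P₂ = P₁(V₁/V₂)^n = 178 kPa.
W = (P₁V₁−P₂V₂)/(n−1) = (71.0×43.1−178×22.9)/0.46 = -2240 J.
Work done on the gas = −W_by = 2240 J.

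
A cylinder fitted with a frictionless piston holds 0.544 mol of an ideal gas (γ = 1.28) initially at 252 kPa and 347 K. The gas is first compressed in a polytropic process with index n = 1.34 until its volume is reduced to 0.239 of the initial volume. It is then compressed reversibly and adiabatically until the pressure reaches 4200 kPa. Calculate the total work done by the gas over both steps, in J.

-4870 J

V₁ = nRT₁/P₁ = 0.544×8.314×347/252 = 6.23 L.
Step 1 — Polytropic n=1.34: T₂ = T₁(V₁/V₂)^(n−1) = 347×(4.18)^0.34 = 565 K; P₂ = P₁(V₁/V₂)^n = 1720 kPa.
W = (P₁V₁−P₂V₂)/(n−1) = (252×6.23−1720×1.49)/0.34 = -2890 J.
ΔU = nCvΔT = 0.544×29.7×(565−347) = 3510 J.
Q = ΔU + W = 620 J.
State after step 1: P = 1720 kPa, V = 1.49 L, T = 565 K.
Step 2 — Adiabatic: T₂/T₁ = (P₂/P₁)^((γ−1)/γ) ⇒ T₂ = 565×(2.45)^0.219 = 687 K; V₂ = 0.739 L.
ΔU = nCvΔT = 0.544×29.7×(687−565) = 1970 J.
Q = 0 for an adiabatic process, so W = −ΔU = -1970 J.
Net over both steps: W = -4870 J, Q = 620 J, ΔU = 5490 J.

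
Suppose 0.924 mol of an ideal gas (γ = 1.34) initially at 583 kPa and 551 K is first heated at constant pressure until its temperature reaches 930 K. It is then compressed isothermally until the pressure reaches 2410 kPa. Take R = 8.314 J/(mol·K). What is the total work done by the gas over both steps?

-7230 J

V₁ = nRT₁/P₁ = 0.924×8.314×551/583 = 7.26 L.
Step 1 — Isobaric: P stays 583 kPa; V/T = const ⇒ T₂ = 930 K, V₂ = 12.3 L.
W = PΔV = 583×(12.3−7.26) kPa·L = 2910 J.
ΔU = nCvΔT = 0.924×24.5×(930−551) = 8560 J.
Q = ΔU + W = nCpΔT = 11500 J.
State after step 1: P = 583 kPa, V = 12.3 L, T = 930 K.
Step 2 — Isothermal: T stays 930 K; PV = const ⇒ V₂ = 2.96 L, P₂ = 2410 kPa.
ΔU = 0 (ideal gas, T constant).
W = nRT ln(V₂/V₁) = 0.924×8.314×930×ln(0.242) = -10100 J.
Q = ΔU + W = -10100 J.
Net over both steps: W = -7230 J, Q = 1340 J, ΔU = 8560 J.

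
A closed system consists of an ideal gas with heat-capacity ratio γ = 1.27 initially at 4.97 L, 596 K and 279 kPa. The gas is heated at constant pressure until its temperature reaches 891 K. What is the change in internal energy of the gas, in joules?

2540 J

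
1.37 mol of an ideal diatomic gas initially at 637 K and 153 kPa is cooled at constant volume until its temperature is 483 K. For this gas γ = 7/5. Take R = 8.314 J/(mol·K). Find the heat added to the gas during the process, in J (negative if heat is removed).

V₁ = nRT₁/P₁ = 1.37×8.314×637/153 = 47.4 L.
Isochoric: V stays 47.4 L; P/T = const ⇒ T₂ = 483 K, P₂ = 116 kPa.
W = 0 (no volume change).
ΔU = nCvΔT = 1.37×20.8×(483−637) = -4390 J.
Q = ΔU = -4390 J.

-4390 J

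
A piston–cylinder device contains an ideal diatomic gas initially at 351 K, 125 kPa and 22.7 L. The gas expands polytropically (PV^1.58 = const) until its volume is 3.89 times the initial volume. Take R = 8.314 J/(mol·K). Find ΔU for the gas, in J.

-3870 J

n = P₁V₁/(RT₁) = 125×22.7/(8.314×351) = 0.972 mol.
Polytropic n=1.58: T₂ = T₁(V₁/V₂)^(n−1) = 351×(0.257)^0.58 = 160 K; P₂ = P₁(V₁/V₂)^n = 14.6 kPa.
For an ideal gas ΔU = nCvΔT with Cv = (5/2)R = 20.8 J/(mol·K).
ΔU = 0.972×20.8×(160−351) = -3870 J.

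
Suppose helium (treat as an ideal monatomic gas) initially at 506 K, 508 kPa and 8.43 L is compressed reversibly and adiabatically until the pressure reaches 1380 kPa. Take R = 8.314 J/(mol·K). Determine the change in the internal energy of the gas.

n = P₁V₁/(RT₁) = 508×8.43/(8.314×506) = 1.02 mol.
Adiabatic: T₂/T₁ = (P₂/P₁)^((γ−1)/γ) ⇒ T₂ = 506×(2.72)^0.400 = 755 K; V₂ = 4.63 L.
For an ideal gas ΔU = nCvΔT with Cv = (3/2)R = 12.5 J/(mol·K).
ΔU = 1.02×12.5×(755−506) = 3160 J.

3160 J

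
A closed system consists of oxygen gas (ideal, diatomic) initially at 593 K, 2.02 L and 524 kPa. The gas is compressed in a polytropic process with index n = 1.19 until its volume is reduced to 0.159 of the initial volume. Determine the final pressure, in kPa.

Polytropic n=1.19: T₂ = T₁(V₁/V₂)^(n−1) = 593×(6.29)^0.19 = 841 K; P₂ = P₁(V₁/V₂)^n = 4670 kPa.

4670 kPa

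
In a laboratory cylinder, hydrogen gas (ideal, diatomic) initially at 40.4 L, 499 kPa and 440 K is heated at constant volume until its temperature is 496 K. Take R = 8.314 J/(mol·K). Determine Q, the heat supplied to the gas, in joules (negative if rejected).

6410 J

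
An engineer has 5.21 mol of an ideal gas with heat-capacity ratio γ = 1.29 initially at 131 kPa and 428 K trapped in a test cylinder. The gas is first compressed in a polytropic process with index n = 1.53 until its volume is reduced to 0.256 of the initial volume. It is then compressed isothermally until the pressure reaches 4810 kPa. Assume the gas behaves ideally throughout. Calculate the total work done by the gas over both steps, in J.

-95000 J

V₁ = nRT₁/P₁ = 5.21×8.314×428/131 = 142 L.
Step 1 — Polytropic n=1.53: T₂ = T₁(V₁/V₂)^(n−1) = 428×(3.91)^0.53 = 881 K; P₂ = P₁(V₁/V₂)^n = 1050 kPa.
W = (P₁V₁−P₂V₂)/(n−1) = (131×142−1050×36.2)/0.53 = -37000 J.
ΔU = nCvΔT = 5.21×28.7×(881−428) = 67700 J.
Q = ΔU + W = 30700 J.
State after step 1: P = 1050 kPa, V = 36.2 L, T = 881 K.
Step 2 — Isothermal: T stays 881 K; PV = const ⇒ V₂ = 7.94 L, P₂ = 4810 kPa.
ΔU = 0 (ideal gas, T constant).
W = nRT ln(V₂/V₁) = 5.21×8.314×881×ln(0.219) = -58000 J.
Q = ΔU + W = -58000 J.
Net over both steps: W = -95000 J, Q = -27300 J, ΔU = 67700 J.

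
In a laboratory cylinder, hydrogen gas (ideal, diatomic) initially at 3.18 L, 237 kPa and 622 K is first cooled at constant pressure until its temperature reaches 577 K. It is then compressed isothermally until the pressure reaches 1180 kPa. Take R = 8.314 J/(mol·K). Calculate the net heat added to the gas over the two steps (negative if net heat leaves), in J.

n = P₁V₁/(RT₁) = 237×3.18/(8.314×622) = 0.146 mol.
Step 1 — Isobaric: P stays 237 kPa; V/T = const ⇒ T₂ = 577 K, V₂ = 2.95 L.
W = PΔV = 237×(2.95−3.18) kPa·L = -54.5 J.
ΔU = nCvΔT = 0.146×20.8×(577−622) = -136 J.
Q = ΔU + W = nCpΔT = -191 J.
State after step 1: P = 237 kPa, V = 2.95 L, T = 577 K.
Step 2 — Isothermal: T stays 577 K; PV = const ⇒ V₂ = 0.592 L, P₂ = 1180 kPa.
ΔU = 0 (ideal gas, T constant).
W = nRT ln(V₂/V₁) = 0.146×8.314×577×ln(0.201) = -1120 J.
Q = ΔU + W = -1120 J.
Net over both steps: W = -1180 J, Q = -1310 J, ΔU = -136 J.

-1310 J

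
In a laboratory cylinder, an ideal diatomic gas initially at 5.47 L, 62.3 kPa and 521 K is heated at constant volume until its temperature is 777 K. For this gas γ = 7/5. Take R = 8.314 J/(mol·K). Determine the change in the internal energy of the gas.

n = P₁V₁/(RT₁) = 62.3×5.47/(8.314×521) = 0.0787 mol.
Isochoric: V stays 5.47 L; P/T = const ⇒ T₂ = 777 K, P₂ = 92.9 kPa.
For an ideal gas ΔU = nCvΔT with Cv = (5/2)R = 20.8 J/(mol·K).
ΔU = 0.0787×20.8×(777−521) = 419 J.

419 J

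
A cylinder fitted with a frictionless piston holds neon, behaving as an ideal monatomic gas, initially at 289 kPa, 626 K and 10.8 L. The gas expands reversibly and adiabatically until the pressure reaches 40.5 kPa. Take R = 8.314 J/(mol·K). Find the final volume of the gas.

Adiabatic: T₂/T₁ = (P₂/P₁)^((γ−1)/γ) ⇒ T₂ = 626×(0.140)^0.400 = 285 K; V₂ = 35.1 L.

35.1 L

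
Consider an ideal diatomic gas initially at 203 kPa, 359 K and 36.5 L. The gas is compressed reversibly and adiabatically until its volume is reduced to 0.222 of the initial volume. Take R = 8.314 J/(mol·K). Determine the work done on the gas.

15300 J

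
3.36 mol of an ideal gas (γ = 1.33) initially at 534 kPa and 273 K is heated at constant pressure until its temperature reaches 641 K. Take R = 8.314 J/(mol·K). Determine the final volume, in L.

V₁ = nRT₁/P₁ = 3.36×8.314×273/534 = 14.3 L.
Isobaric: P stays 534 kPa; V/T = const ⇒ T₂ = 641 K, V₂ = 33.5 L.

33.5 L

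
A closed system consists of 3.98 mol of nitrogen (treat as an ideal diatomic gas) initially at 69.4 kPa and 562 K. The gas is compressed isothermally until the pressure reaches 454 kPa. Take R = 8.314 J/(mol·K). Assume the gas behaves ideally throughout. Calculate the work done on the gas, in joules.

V₁ = nRT₁/P₁ = 3.98×8.314×562/69.4 = 268 L.
Isothermal: T stays 562 K; PV = const ⇒ V₂ = 41.0 L, P₂ = 454 kPa.
W = nRT ln(V₂/V₁) = 3.98×8.314×562×ln(0.153) = -34900 J.
Work done on the gas = −W_by = 34900 J.

34900 J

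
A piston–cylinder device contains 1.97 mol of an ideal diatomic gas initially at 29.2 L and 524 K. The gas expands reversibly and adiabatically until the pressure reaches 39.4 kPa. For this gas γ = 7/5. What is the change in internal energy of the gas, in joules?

P₁ = nRT₁/V₁ = 1.97×8.314×524/29.2 = 294 kPa.
Adiabatic: T₂/T₁ = (P₂/P₁)^((γ−1)/γ) ⇒ T₂ = 524×(0.134)^0.286 = 295 K; V₂ = 123 L.
For an ideal gas ΔU = nCvΔT with Cv = (5/2)R = 20.8 J/(mol·K).
ΔU = 1.97×20.8×(295−524) = -9370 J.

-9370 J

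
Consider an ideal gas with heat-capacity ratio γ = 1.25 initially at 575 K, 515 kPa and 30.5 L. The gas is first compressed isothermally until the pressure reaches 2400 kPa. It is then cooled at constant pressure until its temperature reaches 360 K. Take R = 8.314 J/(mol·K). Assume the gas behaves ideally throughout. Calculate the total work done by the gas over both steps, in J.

-30000 J

n = P₁V₁/(RT₁) = 515×30.5/(8.314×575) = 3.29 mol.
Step 1 — Isothermal: T stays 575 K; PV = const ⇒ V₂ = 6.54 L, P₂ = 2400 kPa.
ΔU = 0 (ideal gas, T constant).
W = nRT ln(V₂/V₁) = 3.29×8.314×575×ln(0.215) = -24200 J.
Q = ΔU + W = -24200 J.
State after step 1: P = 2400 kPa, V = 6.54 L, T = 575 K.
Step 2 — Isobaric: P stays 2400 kPa; V/T = const ⇒ T₂ = 360 K, V₂ = 4.10 L.
W = PΔV = 2400×(4.10−6.54) kPa·L = -5870 J.
ΔU = nCvΔT = 3.29×33.3×(360−575) = -23500 J.
Q = ΔU + W = nCpΔT = -29400 J.
Net over both steps: W = -30000 J, Q = -53500 J, ΔU = -23500 J.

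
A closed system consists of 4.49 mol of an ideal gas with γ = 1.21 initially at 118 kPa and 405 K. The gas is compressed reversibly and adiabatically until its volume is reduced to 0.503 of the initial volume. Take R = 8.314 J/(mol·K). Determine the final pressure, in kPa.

V₁ = nRT₁/P₁ = 4.49×8.314×405/118 = 128 L.
Adiabatic: TV^(γ−1) = const ⇒ T₂ = 405×(1.99)^0.210 = 468 K; PV^γ = const ⇒ P₂ = 271 kPa.

271 kPa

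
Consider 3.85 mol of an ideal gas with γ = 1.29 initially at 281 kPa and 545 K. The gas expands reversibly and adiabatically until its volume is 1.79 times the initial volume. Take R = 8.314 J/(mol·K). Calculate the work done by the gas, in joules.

9350 J

V₁ = nRT₁/P₁ = 3.85×8.314×545/281 = 62.1 L.
Adiabatic: TV^(γ−1) = const ⇒ T₂ = 545×(0.559)^0.290 = 460 K; PV^γ = const ⇒ P₂ = 133 kPa.
ΔU = nCvΔT = 3.85×28.7×(460−545) = -9350 J.
Q = 0 for an adiabatic process, so W = −ΔU = 9350 J.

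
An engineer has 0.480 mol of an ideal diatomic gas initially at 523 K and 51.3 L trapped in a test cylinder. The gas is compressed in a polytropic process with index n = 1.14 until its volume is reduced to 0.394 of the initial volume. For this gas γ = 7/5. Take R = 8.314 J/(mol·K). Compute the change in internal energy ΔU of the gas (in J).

727 J

P₁ = nRT₁/V₁ = 0.480×8.314×523/51.3 = 40.7 kPa.
Polytropic n=1.14: T₂ = T₁(V₁/V₂)^(n−1) = 523×(2.54)^0.14 = 596 K; P₂ = P₁(V₁/V₂)^n = 118 kPa.
For an ideal gas ΔU = nCvΔT with Cv = (5/2)R = 20.8 J/(mol·K).
ΔU = 0.480×20.8×(596−523) = 727 J.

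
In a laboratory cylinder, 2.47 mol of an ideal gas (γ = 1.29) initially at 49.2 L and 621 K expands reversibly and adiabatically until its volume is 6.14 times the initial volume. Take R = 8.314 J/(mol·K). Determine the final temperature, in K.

P₁ = nRT₁/V₁ = 2.47×8.314×621/49.2 = 259 kPa.
Adiabatic: TV^(γ−1) = const ⇒ T₂ = 621×(0.163)^0.290 = 367 K; PV^γ = const ⇒ P₂ = 24.9 kPa.

367 K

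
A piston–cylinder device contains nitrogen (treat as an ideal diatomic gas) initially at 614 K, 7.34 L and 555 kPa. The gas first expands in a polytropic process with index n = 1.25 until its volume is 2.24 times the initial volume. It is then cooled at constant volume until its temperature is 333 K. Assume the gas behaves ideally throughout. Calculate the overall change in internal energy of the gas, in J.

-4660 J

n = P₁V₁/(RT₁) = 555×7.34/(8.314×614) = 0.798 mol.
Step 1 — Polytropic n=1.25: T₂ = T₁(V₁/V₂)^(n−1) = 614×(0.446)^0.25 = 502 K; P₂ = P₁(V₁/V₂)^n = 203 kPa.
W = (P₁V₁−P₂V₂)/(n−1) = (555×7.34−203×16.4)/0.25 = 2980 J.
ΔU = nCvΔT = 0.798×20.8×(502−614) = -1860 J.
Q = ΔU + W = 1120 J.
State after step 1: P = 203 kPa, V = 16.4 L, T = 502 K.
Step 2 — Isochoric: V stays 16.4 L; P/T = const ⇒ T₂ = 333 K, P₂ = 134 kPa.
W = 0 (no volume change).
ΔU = nCvΔT = 0.798×20.8×(333−502) = -2800 J.
Q = ΔU = -2800 J.
Net over both steps: W = 2980 J, Q = -1690 J, ΔU = -4660 J.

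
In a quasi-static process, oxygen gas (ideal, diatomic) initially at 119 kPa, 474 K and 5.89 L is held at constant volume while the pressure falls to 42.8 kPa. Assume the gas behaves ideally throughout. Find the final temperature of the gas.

Isochoric: V stays 5.89 L; P/T = const ⇒ T₂ = 170 K, P₂ = 42.8 kPa.

170 K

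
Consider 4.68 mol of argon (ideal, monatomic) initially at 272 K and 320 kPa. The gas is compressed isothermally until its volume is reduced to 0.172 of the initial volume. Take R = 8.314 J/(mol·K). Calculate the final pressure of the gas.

V₁ = nRT₁/P₁ = 4.68×8.314×272/320 = 33.1 L.
Isothermal: T stays 272 K; PV = const ⇒ V₂ = 5.69 L, P₂ = 1860 kPa.

1860 kPa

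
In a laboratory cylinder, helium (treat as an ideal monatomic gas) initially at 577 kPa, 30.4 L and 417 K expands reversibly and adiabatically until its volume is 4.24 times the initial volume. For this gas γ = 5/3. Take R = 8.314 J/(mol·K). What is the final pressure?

Adiabatic: TV^(γ−1) = const ⇒ T₂ = 417×(0.236)^0.667 = 159 K; PV^γ = const ⇒ P₂ = 51.9 kPa.

51.9 kPa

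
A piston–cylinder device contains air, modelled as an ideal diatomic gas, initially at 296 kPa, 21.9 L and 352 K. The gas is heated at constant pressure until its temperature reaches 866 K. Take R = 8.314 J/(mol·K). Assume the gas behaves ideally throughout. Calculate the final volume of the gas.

53.9 L

Isobaric: P stays 296 kPa; V/T = const ⇒ T₂ = 866 K, V₂ = 53.9 L.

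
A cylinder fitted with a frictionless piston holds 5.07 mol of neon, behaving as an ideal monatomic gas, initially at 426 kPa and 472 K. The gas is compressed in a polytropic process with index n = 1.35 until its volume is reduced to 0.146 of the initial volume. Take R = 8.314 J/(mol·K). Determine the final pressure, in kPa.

V₁ = nRT₁/P₁ = 5.07×8.314×472/426 = 46.7 L.
Polytropic n=1.35: T₂ = T₁(V₁/V₂)^(n−1) = 472×(6.85)^0.35 = 926 K; P₂ = P₁(V₁/V₂)^n = 5720 kPa.

5720 kPa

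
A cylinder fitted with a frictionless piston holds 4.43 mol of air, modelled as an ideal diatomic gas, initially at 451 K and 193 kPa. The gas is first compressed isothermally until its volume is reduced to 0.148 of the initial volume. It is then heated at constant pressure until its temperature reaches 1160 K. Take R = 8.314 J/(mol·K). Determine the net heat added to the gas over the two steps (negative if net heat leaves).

V₁ = nRT₁/P₁ = 4.43×8.314×451/193 = 86.1 L.
Step 1 — Isothermal: T stays 451 K; PV = const ⇒ V₂ = 12.7 L, P₂ = 1300 kPa.
ΔU = 0 (ideal gas, T constant).
W = nRT ln(V₂/V₁) = 4.43×8.314×451×ln(0.148) = -31700 J.
Q = ΔU + W = -31700 J.
State after step 1: P = 1300 kPa, V = 12.7 L, T = 451 K.
Step 2 — Isobaric: P stays 1300 kPa; V/T = const ⇒ T₂ = 1160 K, V₂ = 32.8 L.
W = PΔV = 1300×(32.8−12.7) kPa·L = 26100 J.
ΔU = nCvΔT = 4.43×20.8×(1160−451) = 65300 J.
Q = ΔU + W = nCpΔT = 91400 J.
Net over both steps: W = -5620 J, Q = 59700 J, ΔU = 65300 J.

59700 J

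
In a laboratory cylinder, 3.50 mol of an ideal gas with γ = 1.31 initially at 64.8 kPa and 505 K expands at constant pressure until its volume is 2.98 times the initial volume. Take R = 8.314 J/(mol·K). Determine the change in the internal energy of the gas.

V₁ = nRT₁/P₁ = 3.50×8.314×505/64.8 = 227 L.
Isobaric: P stays 64.8 kPa; V/T = const ⇒ T₂ = 1500 K, V₂ = 676 L.
For an ideal gas ΔU = nCvΔT with Cv = R/(γ−1) = 26.8 J/(mol·K).
ΔU = 3.50×26.8×(1500−505) = 93900 J.

93900 J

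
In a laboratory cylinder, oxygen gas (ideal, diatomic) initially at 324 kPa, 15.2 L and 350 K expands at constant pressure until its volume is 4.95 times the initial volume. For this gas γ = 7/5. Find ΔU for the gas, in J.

n = P₁V₁/(RT₁) = 324×15.2/(8.314×350) = 1.69 mol.
Isobaric: P stays 324 kPa; V/T = const ⇒ T₂ = 1730 K, V₂ = 75.2 L.
For an ideal gas ΔU = nCvΔT with Cv = (5/2)R = 20.8 J/(mol·K).
ΔU = 1.69×20.8×(1730−350) = 48600 J.

48600 J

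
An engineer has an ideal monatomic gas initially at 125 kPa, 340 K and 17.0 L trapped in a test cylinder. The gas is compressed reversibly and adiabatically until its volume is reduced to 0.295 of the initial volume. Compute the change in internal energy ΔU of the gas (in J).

4010 J

n = P₁V₁/(RT₁) = 125×17.0/(8.314×340) = 0.752 mol.
Adiabatic: TV^(γ−1) = const ⇒ T₂ = 340×(3.39)^0.667 = 767 K; PV^γ = const ⇒ P₂ = 956 kPa.
For an ideal gas ΔU = nCvΔT with Cv = (3/2)R = 12.5 J/(mol·K).
ΔU = 0.752×12.5×(767−340) = 4010 J.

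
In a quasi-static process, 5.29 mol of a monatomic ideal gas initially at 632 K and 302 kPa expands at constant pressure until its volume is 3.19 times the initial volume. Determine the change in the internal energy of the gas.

V₁ = nRT₁/P₁ = 5.29×8.314×632/302 = 92.0 L.
Isobaric: P stays 302 kPa; V/T = const ⇒ T₂ = 2020 K, V₂ = 294 L.
For an ideal gas ΔU = nCvΔT with Cv = (3/2)R = 12.5 J/(mol·K).
ΔU = 5.29×12.5×(2020−632) = 91300 J.

91300 J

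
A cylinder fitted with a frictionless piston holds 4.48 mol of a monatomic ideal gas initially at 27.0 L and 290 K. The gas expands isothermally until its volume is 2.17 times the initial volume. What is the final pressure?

P₁ = nRT₁/V₁ = 4.48×8.314×290/27.0 = 400 kPa.
Isothermal: T stays 290 K; PV = const ⇒ V₂ = 58.6 L, P₂ = 184 kPa.

184 kPa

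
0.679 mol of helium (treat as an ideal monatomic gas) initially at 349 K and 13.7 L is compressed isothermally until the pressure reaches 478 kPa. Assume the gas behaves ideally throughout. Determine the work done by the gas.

P₁ = nRT₁/V₁ = 0.679×8.314×349/13.7 = 144 kPa.
Isothermal: T stays 349 K; PV = const ⇒ V₂ = 4.12 L, P₂ = 478 kPa.
W = nRT ln(V₂/V₁) = 0.679×8.314×349×ln(0.301) = -2370 J.

-2370 J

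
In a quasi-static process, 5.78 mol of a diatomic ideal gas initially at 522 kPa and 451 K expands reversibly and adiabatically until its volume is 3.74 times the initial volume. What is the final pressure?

V₁ = nRT₁/P₁ = 5.78×8.314×451/522 = 41.5 L.
Adiabatic: TV^(γ−1) = const ⇒ T₂ = 451×(0.267)^0.400 = 266 K; PV^γ = const ⇒ P₂ = 82.3 kPa.

82.3 kPa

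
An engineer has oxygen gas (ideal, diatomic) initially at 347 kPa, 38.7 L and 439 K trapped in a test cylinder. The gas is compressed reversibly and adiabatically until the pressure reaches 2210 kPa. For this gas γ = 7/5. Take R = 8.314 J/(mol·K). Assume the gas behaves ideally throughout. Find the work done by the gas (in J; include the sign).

-23400 J

n = P₁V₁/(RT₁) = 347×38.7/(8.314×439) = 3.68 mol.
Adiabatic: T₂/T₁ = (P₂/P₁)^((γ−1)/γ) ⇒ T₂ = 439×(6.37)^0.286 = 745 K; V₂ = 10.3 L.
ΔU = nCvΔT = 3.68×20.8×(745−439) = 23400 J.
Q = 0 for an adiabatic process, so W = −ΔU = -23400 J.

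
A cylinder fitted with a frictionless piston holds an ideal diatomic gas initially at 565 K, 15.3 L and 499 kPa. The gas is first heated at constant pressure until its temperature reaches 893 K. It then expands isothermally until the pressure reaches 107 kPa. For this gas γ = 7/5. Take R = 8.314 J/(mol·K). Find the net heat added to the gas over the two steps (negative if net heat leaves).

n = P₁V₁/(RT₁) = 499×15.3/(8.314×565) = 1.63 mol.
Step 1 — Isobaric: P stays 499 kPa; V/T = const ⇒ T₂ = 893 K, V₂ = 24.2 L.
W = PΔV = 499×(24.2−15.3) kPa·L = 4430 J.
ΔU = nCvΔT = 1.63×20.8×(893−565) = 11100 J.
Q = ΔU + W = nCpΔT = 15500 J.
State after step 1: P = 499 kPa, V = 24.2 L, T = 893 K.
Step 2 — Isothermal: T stays 893 K; PV = const ⇒ V₂ = 113 L, P₂ = 107 kPa.
ΔU = 0 (ideal gas, T constant).
W = nRT ln(V₂/V₁) = 1.63×8.314×893×ln(4.66) = 18600 J.
Q = ΔU + W = 18600 J.
Net over both steps: W = 23000 J, Q = 34100 J, ΔU = 11100 J.

34100 J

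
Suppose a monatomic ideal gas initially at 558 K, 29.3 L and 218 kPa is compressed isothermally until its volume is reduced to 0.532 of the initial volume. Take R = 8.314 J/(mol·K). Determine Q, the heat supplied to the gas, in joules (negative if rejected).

-4030 J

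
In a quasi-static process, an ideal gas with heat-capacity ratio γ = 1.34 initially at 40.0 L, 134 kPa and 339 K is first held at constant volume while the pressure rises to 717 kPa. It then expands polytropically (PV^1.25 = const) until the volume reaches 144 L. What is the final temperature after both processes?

n = P₁V₁/(RT₁) = 134×40.0/(8.314×339) = 1.90 mol.
Step 1 — Isochoric: V stays 40.0 L; P/T = const ⇒ T₂ = 1810 K, P₂ = 717 kPa.
W = 0 (no volume change).
ΔU = nCvΔT = 1.90×24.5×(1810−339) = 68600 J.
Q = ΔU = 68600 J.
State after step 1: P = 717 kPa, V = 40.0 L, T = 1810 K.
Step 2 — Polytropic n=1.25: T₂ = T₁(V₁/V₂)^(n−1) = 1810×(0.278)^0.25 = 1320 K; P₂ = P₁(V₁/V₂)^n = 145 kPa.
W = (P₁V₁−P₂V₂)/(n−1) = (717×40.0−145×144)/0.25 = 31400 J.
ΔU = nCvΔT = 1.90×24.5×(1320−1810) = -23100 J.
Q = ΔU + W = 8320 J.
Net over both steps: W = 31400 J, Q = 76900 J, ΔU = 45500 J.

1320 K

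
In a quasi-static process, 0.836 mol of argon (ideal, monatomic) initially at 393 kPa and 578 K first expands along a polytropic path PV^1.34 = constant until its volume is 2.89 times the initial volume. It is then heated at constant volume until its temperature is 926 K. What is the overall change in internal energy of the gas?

V₁ = nRT₁/P₁ = 0.836×8.314×578/393 = 10.2 L.
Step 1 — Polytropic n=1.34: T₂ = T₁(V₁/V₂)^(n−1) = 578×(0.346)^0.34 = 403 K; P₂ = P₁(V₁/V₂)^n = 94.8 kPa.
W = (P₁V₁−P₂V₂)/(n−1) = (393×10.2−94.8×29.5)/0.34 = 3580 J.
ΔU = nCvΔT = 0.836×12.5×(403−578) = -1830 J.
Q = ΔU + W = 1750 J.
State after step 1: P = 94.8 kPa, V = 29.5 L, T = 403 K.
Step 2 — Isochoric: V stays 29.5 L; P/T = const ⇒ T₂ = 926 K, P₂ = 218 kPa.
W = 0 (no volume change).
ΔU = nCvΔT = 0.836×12.5×(926−403) = 5450 J.
Q = ΔU = 5450 J.
Net over both steps: W = 3580 J, Q = 7210 J, ΔU = 3630 J.

3630 J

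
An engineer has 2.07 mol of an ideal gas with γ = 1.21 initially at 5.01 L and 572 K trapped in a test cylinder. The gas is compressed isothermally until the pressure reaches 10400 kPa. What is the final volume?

P₁ = nRT₁/V₁ = 2.07×8.314×572/5.01 = 1960 kPa.
Isothermal: T stays 572 K; PV = const ⇒ V₂ = 0.947 L, P₂ = 10400 kPa.

0.947 L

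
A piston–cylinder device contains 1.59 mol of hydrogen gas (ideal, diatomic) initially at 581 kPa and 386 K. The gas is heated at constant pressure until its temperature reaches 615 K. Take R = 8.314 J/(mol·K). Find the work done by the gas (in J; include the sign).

V₁ = nRT₁/P₁ = 1.59×8.314×386/581 = 8.78 L.
Isobaric: P stays 581 kPa; V/T = const ⇒ T₂ = 615 K, V₂ = 14.0 L.
W = PΔV = 581×(14.0−8.78) kPa·L = 3030 J.

3030 J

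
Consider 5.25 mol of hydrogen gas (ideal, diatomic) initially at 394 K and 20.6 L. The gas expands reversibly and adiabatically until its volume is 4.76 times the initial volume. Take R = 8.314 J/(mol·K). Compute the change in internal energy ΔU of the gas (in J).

P₁ = nRT₁/V₁ = 5.25×8.314×394/20.6 = 835 kPa.
Adiabatic: TV^(γ−1) = const ⇒ T₂ = 394×(0.210)^0.400 = 211 K; PV^γ = const ⇒ P₂ = 94.0 kPa.
For an ideal gas ΔU = nCvΔT with Cv = (5/2)R = 20.8 J/(mol·K).
ΔU = 5.25×20.8×(211−394) = -20000 J.

-20000 J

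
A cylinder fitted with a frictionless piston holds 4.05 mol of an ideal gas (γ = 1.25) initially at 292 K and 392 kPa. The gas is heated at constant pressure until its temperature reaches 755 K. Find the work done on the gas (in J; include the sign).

V₁ = nRT₁/P₁ = 4.05×8.314×292/392 = 25.1 L.
Isobaric: P stays 392 kPa; V/T = const ⇒ T₂ = 755 K, V₂ = 64.9 L.
W = PΔV = 392×(64.9−25.1) kPa·L = 15600 J.
Work done on the gas = −W_by = -15600 J.

-15600 J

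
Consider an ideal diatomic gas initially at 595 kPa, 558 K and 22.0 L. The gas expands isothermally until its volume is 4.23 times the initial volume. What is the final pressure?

Isothermal: T stays 558 K; PV = const ⇒ V₂ = 93.1 L, P₂ = 141 kPa.

141 kPa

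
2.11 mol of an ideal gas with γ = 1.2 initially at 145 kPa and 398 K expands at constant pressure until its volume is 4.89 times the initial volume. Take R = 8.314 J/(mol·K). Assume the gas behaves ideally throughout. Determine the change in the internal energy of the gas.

V₁ = nRT₁/P₁ = 2.11×8.314×398/145 = 48.2 L.
Isobaric: P stays 145 kPa; V/T = const ⇒ T₂ = 1950 K, V₂ = 235 L.
For an ideal gas ΔU = nCvΔT with Cv = R/(γ−1) = 41.6 J/(mol·K).
ΔU = 2.11×41.6×(1950−398) = 136000 J.

136000 J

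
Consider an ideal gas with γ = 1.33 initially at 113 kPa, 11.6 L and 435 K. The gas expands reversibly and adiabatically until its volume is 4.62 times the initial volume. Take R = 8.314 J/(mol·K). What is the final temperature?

263 K

Adiabatic: TV^(γ−1) = const ⇒ T₂ = 435×(0.216)^0.330 = 263 K; PV^γ = const ⇒ P₂ = 14.8 kPa.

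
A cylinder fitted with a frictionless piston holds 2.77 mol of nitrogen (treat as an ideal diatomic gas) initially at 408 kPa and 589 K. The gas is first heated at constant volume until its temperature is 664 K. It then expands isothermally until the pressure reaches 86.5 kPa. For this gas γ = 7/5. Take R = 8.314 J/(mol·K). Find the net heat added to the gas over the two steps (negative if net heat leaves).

29900 J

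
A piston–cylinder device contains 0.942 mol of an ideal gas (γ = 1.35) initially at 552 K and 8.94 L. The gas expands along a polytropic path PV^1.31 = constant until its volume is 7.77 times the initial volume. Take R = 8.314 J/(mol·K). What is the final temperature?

292 K

P₁ = nRT₁/V₁ = 0.942×8.314×552/8.94 = 484 kPa.
Polytropic n=1.31: T₂ = T₁(V₁/V₂)^(n−1) = 552×(0.129)^0.31 = 292 K; P₂ = P₁(V₁/V₂)^n = 33.0 kPa.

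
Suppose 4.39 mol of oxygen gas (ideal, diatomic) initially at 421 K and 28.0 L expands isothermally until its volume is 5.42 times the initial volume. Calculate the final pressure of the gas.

P₁ = nRT₁/V₁ = 4.39×8.314×421/28.0 = 549 kPa.
Isothermal: T stays 421 K; PV = const ⇒ V₂ = 152 L, P₂ = 101 kPa.

101 kPa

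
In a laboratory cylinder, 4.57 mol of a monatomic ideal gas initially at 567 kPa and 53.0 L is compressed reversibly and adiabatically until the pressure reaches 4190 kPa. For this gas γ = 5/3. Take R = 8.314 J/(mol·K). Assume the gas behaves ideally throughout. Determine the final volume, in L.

16.0 L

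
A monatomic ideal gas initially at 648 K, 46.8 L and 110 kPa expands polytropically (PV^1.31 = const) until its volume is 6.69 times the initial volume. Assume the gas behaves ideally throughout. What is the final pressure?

9.12 kPa

Polytropic n=1.31: T₂ = T₁(V₁/V₂)^(n−1) = 648×(0.149)^0.31 = 359 K; P₂ = P₁(V₁/V₂)^n = 9.12 kPa.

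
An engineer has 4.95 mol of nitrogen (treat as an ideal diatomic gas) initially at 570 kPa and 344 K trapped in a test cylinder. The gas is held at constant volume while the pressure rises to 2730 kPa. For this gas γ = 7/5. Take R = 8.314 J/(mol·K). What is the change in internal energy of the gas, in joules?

V₁ = nRT₁/P₁ = 4.95×8.314×344/570 = 24.8 L.
Isochoric: V stays 24.8 L; P/T = const ⇒ T₂ = 1650 K, P₂ = 2730 kPa.
For an ideal gas ΔU = nCvΔT with Cv = (5/2)R = 20.8 J/(mol·K).
ΔU = 4.95×20.8×(1650−344) = 134000 J.

134000 J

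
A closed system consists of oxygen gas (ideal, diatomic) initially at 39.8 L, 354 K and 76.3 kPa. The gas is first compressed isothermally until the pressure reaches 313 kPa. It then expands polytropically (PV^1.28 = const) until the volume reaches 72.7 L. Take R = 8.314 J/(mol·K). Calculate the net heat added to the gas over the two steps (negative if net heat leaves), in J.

n = P₁V₁/(RT₁) = 76.3×39.8/(8.314×354) = 1.03 mol.
Step 1 — Isothermal: T stays 354 K; PV = const ⇒ V₂ = 9.70 L, P₂ = 313 kPa.
ΔU = 0 (ideal gas, T constant).
W = nRT ln(V₂/V₁) = 1.03×8.314×354×ln(0.244) = -4290 J.
Q = ΔU + W = -4290 J.
State after step 1: P = 313 kPa, V = 9.70 L, T = 354 K.
Step 2 — Polytropic n=1.28: T₂ = T₁(V₁/V₂)^(n−1) = 354×(0.133)^0.28 = 201 K; P₂ = P₁(V₁/V₂)^n = 23.8 kPa.
W = (P₁V₁−P₂V₂)/(n−1) = (313×9.70−23.8×72.7)/0.28 = 4670 J.
ΔU = nCvΔT = 1.03×20.8×(201−354) = -3270 J.
Q = ΔU + W = 1400 J.
Net over both steps: W = 388 J, Q = -2880 J, ΔU = -3270 J.

-2880 J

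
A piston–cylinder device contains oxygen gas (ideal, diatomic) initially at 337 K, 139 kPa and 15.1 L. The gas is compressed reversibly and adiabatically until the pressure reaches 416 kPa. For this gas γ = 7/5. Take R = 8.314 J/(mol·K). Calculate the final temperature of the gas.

461 K

Adiabatic: T₂/T₁ = (P₂/P₁)^((γ−1)/γ) ⇒ T₂ = 337×(2.99)^0.286 = 461 K; V₂ = 6.90 L.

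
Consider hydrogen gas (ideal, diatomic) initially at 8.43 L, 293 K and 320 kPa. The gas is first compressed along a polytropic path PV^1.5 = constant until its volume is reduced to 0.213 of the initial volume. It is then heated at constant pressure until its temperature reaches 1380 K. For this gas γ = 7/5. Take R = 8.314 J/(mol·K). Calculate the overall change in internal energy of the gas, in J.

25000 J

n = P₁V₁/(RT₁) = 320×8.43/(8.314×293) = 1.11 mol.
Step 1 — Polytropic n=1.5: T₂ = T₁(V₁/V₂)^(n−1) = 293×(4.69)^0.50 = 635 K; P₂ = P₁(V₁/V₂)^n = 3260 kPa.
W = (P₁V₁−P₂V₂)/(n−1) = (320×8.43−3260×1.80)/0.50 = -6290 J.
ΔU = nCvΔT = 1.11×20.8×(635−293) = 7870 J.
Q = ΔU + W = 1570 J.
State after step 1: P = 3260 kPa, V = 1.80 L, T = 635 K.
Step 2 — Isobaric: P stays 3260 kPa; V/T = const ⇒ T₂ = 1380 K, V₂ = 3.90 L.
W = PΔV = 3260×(3.90−1.80) kPa·L = 6860 J.
ΔU = nCvΔT = 1.11×20.8×(1380−635) = 17200 J.
Q = ΔU + W = nCpΔT = 24000 J.
Net over both steps: W = 565 J, Q = 25600 J, ΔU = 25000 J.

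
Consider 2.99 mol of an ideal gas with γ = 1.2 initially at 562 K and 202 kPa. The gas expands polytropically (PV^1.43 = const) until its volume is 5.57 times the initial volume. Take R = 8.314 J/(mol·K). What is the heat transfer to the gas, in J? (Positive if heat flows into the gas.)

V₁ = nRT₁/P₁ = 2.99×8.314×562/202 = 69.2 L.
Polytropic n=1.43: T₂ = T₁(V₁/V₂)^(n−1) = 562×(0.180)^0.43 = 269 K; P₂ = P₁(V₁/V₂)^n = 17.3 kPa.
W = (P₁V₁−P₂V₂)/(n−1) = (202×69.2−17.3×385)/0.43 = 17000 J.
ΔU = nCvΔT = 2.99×41.6×(269−562) = -36500 J.
Q = ΔU + W = -19500 J.

-19500 J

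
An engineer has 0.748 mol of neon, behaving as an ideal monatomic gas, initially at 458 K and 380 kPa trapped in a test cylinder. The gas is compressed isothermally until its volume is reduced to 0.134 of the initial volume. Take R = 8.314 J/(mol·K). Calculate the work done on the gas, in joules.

5720 J

V₁ = nRT₁/P₁ = 0.748×8.314×458/380 = 7.50 L.
Isothermal: T stays 458 K; PV = const ⇒ V₂ = 1.00 L, P₂ = 2840 kPa.
W = nRT ln(V₂/V₁) = 0.748×8.314×458×ln(0.134) = -5720 J.
Work done on the gas = −W_by = 5720 J.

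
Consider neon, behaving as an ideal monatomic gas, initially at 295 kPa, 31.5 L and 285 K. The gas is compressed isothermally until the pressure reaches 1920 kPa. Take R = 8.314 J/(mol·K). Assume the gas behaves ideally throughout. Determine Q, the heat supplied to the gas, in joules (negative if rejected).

-17400 J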